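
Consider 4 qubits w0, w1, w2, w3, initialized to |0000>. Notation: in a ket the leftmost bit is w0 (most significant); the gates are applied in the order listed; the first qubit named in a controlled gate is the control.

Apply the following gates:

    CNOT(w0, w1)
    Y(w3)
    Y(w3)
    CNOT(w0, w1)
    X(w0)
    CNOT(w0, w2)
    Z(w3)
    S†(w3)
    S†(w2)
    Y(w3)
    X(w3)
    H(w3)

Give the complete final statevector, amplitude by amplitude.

The final amplitudes are sqrt(2)/2 on |1010>, sqrt(2)/2 on |1011>, and 0 on every other basis state.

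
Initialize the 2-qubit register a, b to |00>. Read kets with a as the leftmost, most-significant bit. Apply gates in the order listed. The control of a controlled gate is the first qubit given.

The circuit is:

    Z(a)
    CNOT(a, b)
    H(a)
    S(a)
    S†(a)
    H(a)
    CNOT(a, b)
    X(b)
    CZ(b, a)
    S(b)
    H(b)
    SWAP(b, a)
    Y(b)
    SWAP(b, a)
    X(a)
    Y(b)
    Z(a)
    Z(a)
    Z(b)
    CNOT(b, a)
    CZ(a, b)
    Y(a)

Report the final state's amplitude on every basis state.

The final amplitudes are 0 on |00>, -sqrt(2)/2 on |01>, sqrt(2)/2 on |10>, 0 on |11>.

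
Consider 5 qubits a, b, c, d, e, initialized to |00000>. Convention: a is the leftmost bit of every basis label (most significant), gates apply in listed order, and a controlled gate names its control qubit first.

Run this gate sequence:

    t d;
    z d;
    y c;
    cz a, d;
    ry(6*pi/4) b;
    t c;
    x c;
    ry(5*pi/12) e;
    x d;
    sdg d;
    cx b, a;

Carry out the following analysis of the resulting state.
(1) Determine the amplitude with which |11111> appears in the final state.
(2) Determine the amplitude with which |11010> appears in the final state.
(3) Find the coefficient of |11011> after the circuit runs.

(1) The final state's coefficient on |11111> equals 0.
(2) The amplitude on |11010> is (sqrt(12 - 6*sqrt(2))/8 + sqrt(2*sqrt(2) + 4)/8)*exp(I*pi/4).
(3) The amplitude on |11011> is (-sqrt(4 - 2*sqrt(2))/8 + sqrt(6*sqrt(2) + 12)/8)*exp(I*pi/4).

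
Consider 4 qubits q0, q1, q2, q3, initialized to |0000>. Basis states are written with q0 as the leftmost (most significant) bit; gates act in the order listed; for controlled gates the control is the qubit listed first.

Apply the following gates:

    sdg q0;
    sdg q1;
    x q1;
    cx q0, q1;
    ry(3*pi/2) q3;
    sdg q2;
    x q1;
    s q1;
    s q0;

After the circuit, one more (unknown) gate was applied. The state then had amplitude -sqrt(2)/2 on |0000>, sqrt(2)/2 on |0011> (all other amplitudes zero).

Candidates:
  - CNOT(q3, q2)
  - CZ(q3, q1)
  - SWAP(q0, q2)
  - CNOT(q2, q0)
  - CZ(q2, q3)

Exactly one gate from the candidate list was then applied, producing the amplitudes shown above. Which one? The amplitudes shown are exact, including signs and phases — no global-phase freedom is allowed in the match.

The applied gate was CNOT(q3, q2).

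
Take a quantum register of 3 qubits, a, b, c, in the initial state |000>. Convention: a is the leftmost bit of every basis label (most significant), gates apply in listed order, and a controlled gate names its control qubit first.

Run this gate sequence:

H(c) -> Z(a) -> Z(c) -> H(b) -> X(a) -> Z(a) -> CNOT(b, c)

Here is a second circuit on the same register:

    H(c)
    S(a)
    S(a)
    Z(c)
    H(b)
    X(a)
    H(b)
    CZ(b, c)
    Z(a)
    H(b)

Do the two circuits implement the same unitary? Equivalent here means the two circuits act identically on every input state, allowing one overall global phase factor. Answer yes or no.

No, they are not equivalent — no single phase factor reconciles the two unitaries.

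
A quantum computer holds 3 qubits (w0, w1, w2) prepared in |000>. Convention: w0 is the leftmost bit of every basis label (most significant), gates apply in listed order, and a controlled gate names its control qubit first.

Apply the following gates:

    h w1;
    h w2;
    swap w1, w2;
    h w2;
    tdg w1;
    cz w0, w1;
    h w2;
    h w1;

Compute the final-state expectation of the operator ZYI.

The observable ZYI averages to sqrt(2)/2.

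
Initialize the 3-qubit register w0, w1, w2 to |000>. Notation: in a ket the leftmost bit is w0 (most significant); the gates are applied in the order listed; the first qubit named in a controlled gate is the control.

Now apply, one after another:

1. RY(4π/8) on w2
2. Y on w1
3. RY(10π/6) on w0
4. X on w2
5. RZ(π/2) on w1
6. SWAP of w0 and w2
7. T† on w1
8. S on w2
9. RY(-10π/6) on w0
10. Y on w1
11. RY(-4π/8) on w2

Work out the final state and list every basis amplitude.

The final amplitudes are -sqrt(3)/8 + 3/8 - sqrt(3)*I/8 + I/8 on |000>, (1 - I)*(-2 + sqrt(3) - I)/8 on |001>, 0 on |010>, 0 on |011>, (1 - I)*(sqrt(3) + 2 + I)/8 on |100>, -3/8 - sqrt(3)/8 - sqrt(3)*I/8 - I/8 on |101>, 0 on |110>, 0 on |111>.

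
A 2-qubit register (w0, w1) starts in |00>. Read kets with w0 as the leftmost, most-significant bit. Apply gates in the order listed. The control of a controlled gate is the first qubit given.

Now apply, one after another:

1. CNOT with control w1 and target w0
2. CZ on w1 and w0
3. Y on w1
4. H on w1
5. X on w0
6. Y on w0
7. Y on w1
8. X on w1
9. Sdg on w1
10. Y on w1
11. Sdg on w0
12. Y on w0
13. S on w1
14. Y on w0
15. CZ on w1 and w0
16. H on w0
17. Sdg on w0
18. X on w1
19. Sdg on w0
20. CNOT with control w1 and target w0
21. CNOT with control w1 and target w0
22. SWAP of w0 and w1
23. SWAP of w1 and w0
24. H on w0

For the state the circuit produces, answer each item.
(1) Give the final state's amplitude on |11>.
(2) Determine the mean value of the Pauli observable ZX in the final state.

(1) The amplitude on |11> is -sqrt(2)*I/2.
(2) The expectation value of ZX is -1.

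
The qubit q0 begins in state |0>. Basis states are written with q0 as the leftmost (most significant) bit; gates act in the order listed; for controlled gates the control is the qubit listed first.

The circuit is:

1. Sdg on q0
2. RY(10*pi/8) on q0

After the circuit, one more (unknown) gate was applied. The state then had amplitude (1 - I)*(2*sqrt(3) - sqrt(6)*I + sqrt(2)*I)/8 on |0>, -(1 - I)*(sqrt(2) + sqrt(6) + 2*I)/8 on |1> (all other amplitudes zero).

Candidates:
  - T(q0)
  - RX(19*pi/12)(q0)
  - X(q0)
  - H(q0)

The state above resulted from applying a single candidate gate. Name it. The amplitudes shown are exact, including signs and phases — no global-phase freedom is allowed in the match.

The unique candidate consistent with the amplitudes is RX(19*pi/12)(q0).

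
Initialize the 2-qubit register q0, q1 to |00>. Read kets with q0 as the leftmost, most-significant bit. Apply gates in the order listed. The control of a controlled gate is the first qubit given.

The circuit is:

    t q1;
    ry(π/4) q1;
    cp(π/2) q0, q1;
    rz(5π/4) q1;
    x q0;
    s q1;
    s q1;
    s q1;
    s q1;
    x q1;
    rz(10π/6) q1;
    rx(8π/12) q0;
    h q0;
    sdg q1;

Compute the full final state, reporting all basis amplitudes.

After the circuit, the state carries amplitude sqrt(2 - sqrt(2))*(-sqrt(6) - sqrt(2)*I)*exp(7*I*pi/24)/8 on |00>, sqrt(sqrt(2) + 2)*(-sqrt(6) - sqrt(2)*I)*exp(5*I*pi/24)/8 on |01>, sqrt(2 - sqrt(2))*(-sqrt(6) + sqrt(2)*I)*exp(7*I*pi/24)/8 on |10>, sqrt(sqrt(2) + 2)*(-sqrt(6) + sqrt(2)*I)*exp(5*I*pi/24)/8 on |11>. Key observation: the block from step 6 through step 9 cancels to the identity and can be dropped.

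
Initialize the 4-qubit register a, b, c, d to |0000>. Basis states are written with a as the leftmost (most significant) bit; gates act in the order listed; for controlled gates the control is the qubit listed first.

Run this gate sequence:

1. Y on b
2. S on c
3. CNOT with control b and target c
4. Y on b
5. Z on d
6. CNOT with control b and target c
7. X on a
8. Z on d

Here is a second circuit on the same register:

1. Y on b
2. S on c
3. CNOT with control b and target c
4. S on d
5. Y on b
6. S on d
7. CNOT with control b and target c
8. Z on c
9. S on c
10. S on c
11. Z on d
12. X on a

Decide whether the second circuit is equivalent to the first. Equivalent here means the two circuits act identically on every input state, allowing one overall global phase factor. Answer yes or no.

Yes, they are equivalent — the unitaries differ by at most a global phase.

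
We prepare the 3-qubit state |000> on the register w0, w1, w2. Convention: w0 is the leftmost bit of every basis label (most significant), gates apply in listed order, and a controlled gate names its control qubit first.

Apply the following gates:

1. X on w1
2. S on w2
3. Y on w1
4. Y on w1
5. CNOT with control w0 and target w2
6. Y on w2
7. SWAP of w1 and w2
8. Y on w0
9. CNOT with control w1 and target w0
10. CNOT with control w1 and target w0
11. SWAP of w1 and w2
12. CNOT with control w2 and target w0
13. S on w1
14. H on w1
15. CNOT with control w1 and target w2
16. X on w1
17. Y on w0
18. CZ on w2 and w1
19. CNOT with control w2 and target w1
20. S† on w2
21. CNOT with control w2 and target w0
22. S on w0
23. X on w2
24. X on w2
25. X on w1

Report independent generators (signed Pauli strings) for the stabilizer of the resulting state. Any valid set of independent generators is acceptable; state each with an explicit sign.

The final state is stabilized by the group generated by -XIX, -ZIZ, -IZI; other independent generating sets are equally valid. Key observation: steps 9-10 multiply out to the identity, so the circuit reduces to the remaining gates.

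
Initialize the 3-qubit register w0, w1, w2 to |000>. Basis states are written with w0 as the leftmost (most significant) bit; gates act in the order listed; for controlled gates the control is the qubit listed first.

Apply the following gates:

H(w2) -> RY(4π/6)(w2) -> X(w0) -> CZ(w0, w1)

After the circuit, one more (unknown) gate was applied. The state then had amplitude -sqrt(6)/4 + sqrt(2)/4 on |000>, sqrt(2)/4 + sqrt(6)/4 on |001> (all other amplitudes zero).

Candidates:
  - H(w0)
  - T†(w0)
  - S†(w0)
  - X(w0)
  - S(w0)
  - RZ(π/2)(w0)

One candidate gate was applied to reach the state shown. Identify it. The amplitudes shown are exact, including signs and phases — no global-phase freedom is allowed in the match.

The unique candidate consistent with the amplitudes is X(w0).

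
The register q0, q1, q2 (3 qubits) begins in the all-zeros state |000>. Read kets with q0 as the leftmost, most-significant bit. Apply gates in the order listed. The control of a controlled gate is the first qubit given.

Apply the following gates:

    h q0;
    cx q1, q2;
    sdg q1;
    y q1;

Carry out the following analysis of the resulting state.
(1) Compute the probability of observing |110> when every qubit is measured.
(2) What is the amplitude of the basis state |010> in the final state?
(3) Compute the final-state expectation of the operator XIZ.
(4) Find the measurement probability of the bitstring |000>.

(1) A full measurement returns |110> with probability 1/2.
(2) |010> carries amplitude sqrt(2)*I/2 in the final state.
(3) In the final state, XIZ has expectation 1.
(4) A full measurement returns |000> with probability 0.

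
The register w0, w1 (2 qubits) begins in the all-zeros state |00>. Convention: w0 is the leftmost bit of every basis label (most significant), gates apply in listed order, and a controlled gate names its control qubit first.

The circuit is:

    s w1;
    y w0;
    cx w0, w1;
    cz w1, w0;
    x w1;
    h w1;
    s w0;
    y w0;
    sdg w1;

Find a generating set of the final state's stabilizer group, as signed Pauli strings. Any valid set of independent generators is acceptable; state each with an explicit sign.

The final state is stabilized by the group generated by -IY, +ZI; other independent generating sets are equally valid.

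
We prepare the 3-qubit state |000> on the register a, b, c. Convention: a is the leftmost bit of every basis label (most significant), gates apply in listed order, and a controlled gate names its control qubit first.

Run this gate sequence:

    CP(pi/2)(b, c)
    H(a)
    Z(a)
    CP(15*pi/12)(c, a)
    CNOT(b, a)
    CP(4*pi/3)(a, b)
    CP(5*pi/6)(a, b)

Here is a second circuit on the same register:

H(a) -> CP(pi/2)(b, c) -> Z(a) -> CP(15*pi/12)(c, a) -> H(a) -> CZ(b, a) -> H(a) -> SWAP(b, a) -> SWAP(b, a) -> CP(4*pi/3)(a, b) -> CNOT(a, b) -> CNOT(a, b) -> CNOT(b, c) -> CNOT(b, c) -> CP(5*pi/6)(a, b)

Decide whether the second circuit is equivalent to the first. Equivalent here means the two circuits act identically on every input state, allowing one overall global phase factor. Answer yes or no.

Yes: on every input state the two circuits agree up to one overall phase factor.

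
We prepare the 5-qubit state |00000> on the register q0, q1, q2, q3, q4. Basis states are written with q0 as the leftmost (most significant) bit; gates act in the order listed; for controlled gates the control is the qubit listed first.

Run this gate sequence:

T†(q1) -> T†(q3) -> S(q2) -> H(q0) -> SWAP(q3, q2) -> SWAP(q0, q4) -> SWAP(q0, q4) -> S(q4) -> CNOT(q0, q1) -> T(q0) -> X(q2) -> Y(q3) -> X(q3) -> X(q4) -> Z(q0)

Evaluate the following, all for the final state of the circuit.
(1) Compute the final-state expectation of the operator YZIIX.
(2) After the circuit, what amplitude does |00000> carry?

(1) The observable YZIIX averages to 0. Key observation: steps 6-7 multiply out to the identity, so the circuit reduces to the remaining gates.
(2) |00000> carries amplitude 0 in the final state.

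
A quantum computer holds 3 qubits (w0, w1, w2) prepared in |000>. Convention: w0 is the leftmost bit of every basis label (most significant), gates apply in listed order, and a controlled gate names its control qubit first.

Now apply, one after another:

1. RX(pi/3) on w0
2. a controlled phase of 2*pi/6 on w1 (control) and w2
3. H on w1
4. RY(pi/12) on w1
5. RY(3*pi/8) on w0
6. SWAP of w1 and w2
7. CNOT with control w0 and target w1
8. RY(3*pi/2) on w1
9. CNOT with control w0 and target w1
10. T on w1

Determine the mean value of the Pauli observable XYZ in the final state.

The expectation value of XYZ is 3*sqrt(2)*exp(-I*pi/4)*cos(3*pi/16)**2/16 - sqrt(3)*sqrt(1/2 - sqrt(2)/4)*sqrt(sqrt(2)/4 + 1/2)*exp(I*pi/4)*cos(3*pi/16)**2/4 + 3*sqrt(2)*exp(-I*pi/4)*sin(3*pi/16)**2/16 - sqrt(3)*sqrt(1/2 - sqrt(2)/4)*sqrt(sqrt(2)/4 + 1/2)*exp(I*pi/4)*sin(3*pi/16)**2/4 - sqrt(3)*sqrt(1/2 - sqrt(2)/4)*sqrt(sqrt(2)/4 + 1/2)*exp(-I*pi/4)*sin(3*pi/16)**2/4 + 3*sqrt(2)*exp(I*pi/4)*sin(3*pi/16)**2/16 - sqrt(3)*sqrt(1/2 - sqrt(2)/4)*sqrt(sqrt(2)/4 + 1/2)*exp(-I*pi/4)*cos(3*pi/16)**2/4 + 3*sqrt(2)*exp(I*pi/4)*cos(3*pi/16)**2/16.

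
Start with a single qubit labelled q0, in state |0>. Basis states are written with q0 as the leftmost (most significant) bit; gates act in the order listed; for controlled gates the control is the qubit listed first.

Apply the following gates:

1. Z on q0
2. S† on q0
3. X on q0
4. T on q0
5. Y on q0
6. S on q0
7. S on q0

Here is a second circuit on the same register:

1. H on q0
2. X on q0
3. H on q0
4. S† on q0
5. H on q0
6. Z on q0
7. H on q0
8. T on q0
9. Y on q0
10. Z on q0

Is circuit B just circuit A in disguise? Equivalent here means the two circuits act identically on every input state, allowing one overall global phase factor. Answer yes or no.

Yes, they are equivalent — the unitaries differ by at most a global phase.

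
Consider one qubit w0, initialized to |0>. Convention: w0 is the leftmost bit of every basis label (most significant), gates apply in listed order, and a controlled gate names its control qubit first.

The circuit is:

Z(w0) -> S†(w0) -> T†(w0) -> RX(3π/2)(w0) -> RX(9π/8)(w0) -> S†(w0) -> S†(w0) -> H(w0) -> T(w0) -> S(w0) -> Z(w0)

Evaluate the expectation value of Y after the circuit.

The observable Y averages to sqrt(2)*(-sqrt(sqrt(2) + 2) + sqrt(2 - sqrt(2)))/4.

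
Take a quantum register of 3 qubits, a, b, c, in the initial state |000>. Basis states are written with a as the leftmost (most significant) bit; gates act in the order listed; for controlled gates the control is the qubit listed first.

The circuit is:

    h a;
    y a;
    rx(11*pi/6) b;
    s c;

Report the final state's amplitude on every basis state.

After the circuit, the state carries amplitude I*(1 + sqrt(3))/4 on |000>, 0 on |001>, 1/4 - sqrt(3)/4 on |010>, 0 on |011>, I*(-sqrt(3) - 1)/4 on |100>, 0 on |101>, -1/4 + sqrt(3)/4 on |110>, 0 on |111>.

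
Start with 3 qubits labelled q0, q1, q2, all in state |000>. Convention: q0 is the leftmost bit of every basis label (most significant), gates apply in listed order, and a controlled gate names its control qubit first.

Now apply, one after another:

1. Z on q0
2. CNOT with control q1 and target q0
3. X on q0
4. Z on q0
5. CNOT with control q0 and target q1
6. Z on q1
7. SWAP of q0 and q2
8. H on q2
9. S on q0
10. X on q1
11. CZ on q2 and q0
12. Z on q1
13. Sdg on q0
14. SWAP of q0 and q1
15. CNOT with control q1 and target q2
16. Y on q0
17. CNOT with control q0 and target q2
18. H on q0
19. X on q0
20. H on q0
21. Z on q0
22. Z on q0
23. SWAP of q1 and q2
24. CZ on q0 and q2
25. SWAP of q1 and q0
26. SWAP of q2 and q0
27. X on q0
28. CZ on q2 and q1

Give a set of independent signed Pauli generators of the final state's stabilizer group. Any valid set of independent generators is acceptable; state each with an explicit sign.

The final state is stabilized by the group generated by +IIX, -ZII, -IZI; other independent generating sets are equally valid. Key observation: the block from step 18 through step 21 cancels to the identity and can be dropped.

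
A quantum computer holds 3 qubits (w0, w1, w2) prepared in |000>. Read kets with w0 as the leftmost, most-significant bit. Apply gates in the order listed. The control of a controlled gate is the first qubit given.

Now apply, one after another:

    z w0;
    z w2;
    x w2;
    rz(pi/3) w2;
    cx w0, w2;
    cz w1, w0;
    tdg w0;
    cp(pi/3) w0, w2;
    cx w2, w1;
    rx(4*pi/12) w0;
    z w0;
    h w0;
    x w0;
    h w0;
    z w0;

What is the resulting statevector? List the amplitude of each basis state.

The final amplitudes are sqrt(3)*exp(I*pi/6)/2 on |011>, exp(2*I*pi/3)/2 on |111>, and 0 on every other basis state. Key observation: steps 12-15 multiply out to the identity, so the circuit reduces to the remaining gates.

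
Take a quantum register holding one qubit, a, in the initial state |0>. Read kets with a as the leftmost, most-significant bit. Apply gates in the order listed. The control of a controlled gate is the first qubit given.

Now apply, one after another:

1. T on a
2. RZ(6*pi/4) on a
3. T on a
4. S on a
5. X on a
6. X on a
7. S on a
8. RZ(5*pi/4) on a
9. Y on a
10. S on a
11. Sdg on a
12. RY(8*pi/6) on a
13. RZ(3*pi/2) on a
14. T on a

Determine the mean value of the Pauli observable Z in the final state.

In the final state, Z has expectation 1/2. Key observation: the block from step 10 through step 11 cancels to the identity and can be dropped.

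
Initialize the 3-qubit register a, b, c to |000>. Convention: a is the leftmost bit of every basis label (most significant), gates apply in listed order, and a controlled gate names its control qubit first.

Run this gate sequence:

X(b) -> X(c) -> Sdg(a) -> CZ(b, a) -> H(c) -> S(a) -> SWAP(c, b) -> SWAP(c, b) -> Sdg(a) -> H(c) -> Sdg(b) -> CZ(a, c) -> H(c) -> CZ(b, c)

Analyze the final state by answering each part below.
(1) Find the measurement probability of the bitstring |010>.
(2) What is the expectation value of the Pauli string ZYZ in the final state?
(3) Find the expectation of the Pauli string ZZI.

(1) Outcome |010> occurs with probability 1/2. Key observation: the block from step 5 through step 10 cancels to the identity and can be dropped.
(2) The observable ZYZ averages to 0.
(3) The expectation value of ZZI is -1.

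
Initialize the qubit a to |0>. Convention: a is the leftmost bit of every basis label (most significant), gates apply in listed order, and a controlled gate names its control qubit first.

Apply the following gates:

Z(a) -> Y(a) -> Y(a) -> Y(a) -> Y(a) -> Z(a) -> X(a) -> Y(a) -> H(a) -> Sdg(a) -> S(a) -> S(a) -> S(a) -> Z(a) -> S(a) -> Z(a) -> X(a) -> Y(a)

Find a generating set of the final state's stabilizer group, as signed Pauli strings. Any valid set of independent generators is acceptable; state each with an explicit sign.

One valid set of independent stabilizer generators is +Y (any independent generating set of the same group is equally correct). Key observation: the block from step 1 through step 6 cancels to the identity and can be dropped.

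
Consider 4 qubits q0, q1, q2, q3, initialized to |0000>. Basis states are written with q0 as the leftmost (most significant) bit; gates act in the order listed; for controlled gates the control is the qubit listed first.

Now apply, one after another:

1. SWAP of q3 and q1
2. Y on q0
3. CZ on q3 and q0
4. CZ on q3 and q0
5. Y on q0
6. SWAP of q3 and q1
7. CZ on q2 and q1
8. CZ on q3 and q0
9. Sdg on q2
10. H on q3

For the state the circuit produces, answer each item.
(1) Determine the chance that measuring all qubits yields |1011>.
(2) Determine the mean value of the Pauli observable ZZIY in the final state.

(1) The probability of measuring |1011> is 0. Key observation: the block from step 1 through step 6 cancels to the identity and can be dropped.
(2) The observable ZZIY averages to 0.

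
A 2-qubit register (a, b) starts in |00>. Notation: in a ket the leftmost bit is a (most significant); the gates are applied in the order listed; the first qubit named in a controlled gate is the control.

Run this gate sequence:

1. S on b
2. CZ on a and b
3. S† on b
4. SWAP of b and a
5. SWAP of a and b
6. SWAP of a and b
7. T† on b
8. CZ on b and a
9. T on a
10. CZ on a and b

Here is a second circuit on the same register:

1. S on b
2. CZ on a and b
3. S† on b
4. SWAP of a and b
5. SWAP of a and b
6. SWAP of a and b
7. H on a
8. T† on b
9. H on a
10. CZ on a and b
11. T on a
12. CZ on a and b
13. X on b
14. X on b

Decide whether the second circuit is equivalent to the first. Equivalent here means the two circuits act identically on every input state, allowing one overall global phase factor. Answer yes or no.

Yes: on every input state the two circuits agree up to one overall phase factor.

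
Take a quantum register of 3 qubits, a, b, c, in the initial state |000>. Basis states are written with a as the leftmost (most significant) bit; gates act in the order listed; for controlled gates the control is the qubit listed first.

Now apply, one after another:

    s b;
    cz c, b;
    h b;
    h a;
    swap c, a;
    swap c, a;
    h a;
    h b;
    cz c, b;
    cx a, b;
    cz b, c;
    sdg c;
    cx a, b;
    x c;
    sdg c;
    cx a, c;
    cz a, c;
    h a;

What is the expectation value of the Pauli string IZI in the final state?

The observable IZI averages to 1. Key observation: steps 2-9 multiply out to the identity, so the circuit reduces to the remaining gates.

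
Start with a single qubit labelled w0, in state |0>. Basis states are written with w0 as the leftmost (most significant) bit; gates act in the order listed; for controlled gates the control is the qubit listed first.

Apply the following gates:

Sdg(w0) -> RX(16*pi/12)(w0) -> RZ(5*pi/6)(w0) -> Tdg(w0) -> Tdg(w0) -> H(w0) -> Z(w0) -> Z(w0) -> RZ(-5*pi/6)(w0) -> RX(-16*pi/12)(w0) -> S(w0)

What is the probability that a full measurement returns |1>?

The probability of measuring |1> is 5/16 - 5*sqrt(3)/32.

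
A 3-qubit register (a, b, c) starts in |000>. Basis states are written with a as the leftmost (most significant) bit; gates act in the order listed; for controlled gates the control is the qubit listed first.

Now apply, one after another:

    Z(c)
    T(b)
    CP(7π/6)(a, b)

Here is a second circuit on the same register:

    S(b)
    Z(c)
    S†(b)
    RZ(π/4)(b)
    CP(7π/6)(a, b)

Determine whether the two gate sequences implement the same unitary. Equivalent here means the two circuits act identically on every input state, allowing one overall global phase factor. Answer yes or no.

Yes, they are equivalent — the unitaries differ by at most a global phase.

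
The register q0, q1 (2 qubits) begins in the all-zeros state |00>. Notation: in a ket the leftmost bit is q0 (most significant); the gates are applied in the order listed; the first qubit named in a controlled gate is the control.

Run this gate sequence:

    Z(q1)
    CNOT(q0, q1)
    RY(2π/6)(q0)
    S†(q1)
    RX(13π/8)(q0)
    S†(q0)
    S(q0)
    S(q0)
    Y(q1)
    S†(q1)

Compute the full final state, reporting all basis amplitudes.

After the circuit, the state carries amplitude 0 on |00>, -sqrt(3)*cos(3*pi/16)/2 - I*sin(3*pi/16)/2 on |01>, 0 on |10>, sqrt(3)*sin(3*pi/16)/2 - I*cos(3*pi/16)/2 on |11>.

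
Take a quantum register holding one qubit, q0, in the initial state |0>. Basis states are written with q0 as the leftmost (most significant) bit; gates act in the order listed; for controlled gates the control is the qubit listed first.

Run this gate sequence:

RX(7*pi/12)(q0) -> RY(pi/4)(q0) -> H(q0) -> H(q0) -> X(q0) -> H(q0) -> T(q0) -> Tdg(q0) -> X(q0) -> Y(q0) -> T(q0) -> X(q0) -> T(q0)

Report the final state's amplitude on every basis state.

After the circuit, the state carries amplitude (sqrt(2) + 2 + sqrt(6) - sqrt(6)*I - sqrt(2)*I + 2*I)*exp(I*pi/4)/8 on |0>, (-2*sqrt(3) - sqrt(2) + sqrt(6) - 2*sqrt(3)*I - sqrt(6)*I + sqrt(2)*I)*exp(I*pi/4)/8 on |1>. Key observation: steps 3-4 multiply out to the identity, so the circuit reduces to the remaining gates.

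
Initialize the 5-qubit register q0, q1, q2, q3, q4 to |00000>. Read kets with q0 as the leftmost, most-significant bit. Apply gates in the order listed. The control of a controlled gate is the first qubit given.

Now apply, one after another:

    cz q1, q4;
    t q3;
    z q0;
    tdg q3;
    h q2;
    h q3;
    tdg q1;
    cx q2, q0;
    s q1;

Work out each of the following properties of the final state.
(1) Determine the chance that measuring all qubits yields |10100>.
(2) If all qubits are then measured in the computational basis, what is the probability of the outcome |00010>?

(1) Outcome |10100> occurs with probability 1/4.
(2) Outcome |00010> occurs with probability 1/4.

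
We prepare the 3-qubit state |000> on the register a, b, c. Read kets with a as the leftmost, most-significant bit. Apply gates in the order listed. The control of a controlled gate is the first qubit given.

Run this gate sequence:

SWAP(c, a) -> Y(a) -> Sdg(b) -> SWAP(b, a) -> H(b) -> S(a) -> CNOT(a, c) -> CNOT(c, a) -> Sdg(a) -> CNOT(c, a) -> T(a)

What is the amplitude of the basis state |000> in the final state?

The amplitude on |000> is sqrt(2)*I/2.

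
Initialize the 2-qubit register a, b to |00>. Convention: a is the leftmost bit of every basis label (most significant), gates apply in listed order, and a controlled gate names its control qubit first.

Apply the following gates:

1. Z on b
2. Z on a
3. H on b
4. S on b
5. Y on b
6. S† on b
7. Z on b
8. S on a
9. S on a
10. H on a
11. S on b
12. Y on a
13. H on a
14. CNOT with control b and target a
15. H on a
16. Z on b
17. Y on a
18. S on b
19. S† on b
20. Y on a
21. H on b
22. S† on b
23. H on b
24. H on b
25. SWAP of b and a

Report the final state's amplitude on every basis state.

The final amplitudes are sqrt(2)*(1 - I)/4 on |00>, sqrt(2)*(1 + I)/4 on |01>, sqrt(2)*(-1 + I)/4 on |10>, sqrt(2)*(1 + I)/4 on |11>.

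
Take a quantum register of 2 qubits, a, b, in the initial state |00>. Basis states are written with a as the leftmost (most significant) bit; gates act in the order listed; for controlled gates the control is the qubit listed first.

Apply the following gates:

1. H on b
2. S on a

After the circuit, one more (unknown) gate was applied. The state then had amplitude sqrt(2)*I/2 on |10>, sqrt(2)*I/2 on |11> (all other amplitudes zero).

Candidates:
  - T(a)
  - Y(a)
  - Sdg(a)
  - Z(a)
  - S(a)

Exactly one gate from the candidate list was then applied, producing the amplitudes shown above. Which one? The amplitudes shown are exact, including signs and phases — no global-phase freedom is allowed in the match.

The unique candidate consistent with the amplitudes is Y(a).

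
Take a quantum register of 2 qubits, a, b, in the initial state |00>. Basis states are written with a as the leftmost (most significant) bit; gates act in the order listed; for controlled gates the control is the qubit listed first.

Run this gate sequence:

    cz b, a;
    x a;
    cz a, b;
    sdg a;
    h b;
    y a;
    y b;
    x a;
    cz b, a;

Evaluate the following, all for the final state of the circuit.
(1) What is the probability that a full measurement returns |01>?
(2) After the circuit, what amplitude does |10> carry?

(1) The probability of measuring |01> is 0.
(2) The amplitude on |10> is sqrt(2)*I/2.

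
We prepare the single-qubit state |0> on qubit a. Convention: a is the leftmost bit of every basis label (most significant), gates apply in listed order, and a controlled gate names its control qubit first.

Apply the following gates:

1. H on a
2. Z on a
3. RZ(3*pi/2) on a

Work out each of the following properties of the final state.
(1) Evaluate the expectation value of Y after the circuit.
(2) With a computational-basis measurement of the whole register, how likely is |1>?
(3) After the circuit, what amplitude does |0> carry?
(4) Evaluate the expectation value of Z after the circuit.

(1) The observable Y averages to 1.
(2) Outcome |1> occurs with probability 1/2.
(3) The amplitude on |0> is -sqrt(2)*exp(I*pi/4)/2.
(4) The expectation value of Z is 0.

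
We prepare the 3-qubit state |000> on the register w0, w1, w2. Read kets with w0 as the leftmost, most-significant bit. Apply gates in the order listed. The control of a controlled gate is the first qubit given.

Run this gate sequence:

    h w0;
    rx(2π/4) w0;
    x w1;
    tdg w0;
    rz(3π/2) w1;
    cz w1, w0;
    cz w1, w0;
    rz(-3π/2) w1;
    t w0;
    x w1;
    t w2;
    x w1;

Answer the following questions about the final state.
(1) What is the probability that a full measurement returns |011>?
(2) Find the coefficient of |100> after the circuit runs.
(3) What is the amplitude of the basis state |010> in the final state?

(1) A full measurement returns |011> with probability 0. Key observation: gates 3-10 undo each other exactly, leaving only the rest of the circuit to track.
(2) The final state's coefficient on |100> equals 0.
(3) |010> carries amplitude 1/2 - I/2 in the final state.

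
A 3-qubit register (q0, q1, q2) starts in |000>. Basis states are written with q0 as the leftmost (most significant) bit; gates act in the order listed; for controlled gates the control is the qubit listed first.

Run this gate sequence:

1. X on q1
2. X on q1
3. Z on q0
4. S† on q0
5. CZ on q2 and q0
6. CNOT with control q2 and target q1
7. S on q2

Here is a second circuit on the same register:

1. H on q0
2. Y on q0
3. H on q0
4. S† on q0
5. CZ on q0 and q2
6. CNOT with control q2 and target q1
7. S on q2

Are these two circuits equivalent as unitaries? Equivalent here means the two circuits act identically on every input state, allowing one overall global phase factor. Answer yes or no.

No — the two circuits implement different unitaries, even allowing a global phase.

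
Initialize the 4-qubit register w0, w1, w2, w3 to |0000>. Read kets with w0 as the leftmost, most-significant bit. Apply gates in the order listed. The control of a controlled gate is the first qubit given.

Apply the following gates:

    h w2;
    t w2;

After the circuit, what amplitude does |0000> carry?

The amplitude on |0000> is sqrt(2)/2.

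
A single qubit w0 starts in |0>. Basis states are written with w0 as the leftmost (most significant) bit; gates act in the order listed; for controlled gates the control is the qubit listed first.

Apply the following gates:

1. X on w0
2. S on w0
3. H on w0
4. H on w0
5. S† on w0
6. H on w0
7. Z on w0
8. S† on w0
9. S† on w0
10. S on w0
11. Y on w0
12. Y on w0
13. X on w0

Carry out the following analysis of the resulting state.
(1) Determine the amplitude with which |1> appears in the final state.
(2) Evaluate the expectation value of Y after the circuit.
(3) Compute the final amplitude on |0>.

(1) The amplitude on |1> is sqrt(2)/2.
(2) The observable Y averages to 1.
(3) |0> carries amplitude -sqrt(2)*I/2 in the final state.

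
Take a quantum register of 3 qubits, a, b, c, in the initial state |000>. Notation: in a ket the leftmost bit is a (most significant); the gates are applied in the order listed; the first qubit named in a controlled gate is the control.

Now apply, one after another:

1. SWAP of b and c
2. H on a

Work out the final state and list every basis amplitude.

After the circuit, the state carries amplitude sqrt(2)/2 on |000>, sqrt(2)/2 on |100>, and 0 on every other basis state.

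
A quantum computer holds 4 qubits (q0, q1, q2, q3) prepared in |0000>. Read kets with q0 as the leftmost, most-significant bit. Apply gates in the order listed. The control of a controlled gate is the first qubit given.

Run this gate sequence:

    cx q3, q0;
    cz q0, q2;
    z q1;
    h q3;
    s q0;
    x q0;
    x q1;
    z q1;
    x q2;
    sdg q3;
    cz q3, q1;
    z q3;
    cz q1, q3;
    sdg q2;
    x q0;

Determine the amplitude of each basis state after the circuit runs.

After the circuit, the state carries amplitude sqrt(2)*I/2 on |0110>, -sqrt(2)/2 on |0111>, and 0 on every other basis state.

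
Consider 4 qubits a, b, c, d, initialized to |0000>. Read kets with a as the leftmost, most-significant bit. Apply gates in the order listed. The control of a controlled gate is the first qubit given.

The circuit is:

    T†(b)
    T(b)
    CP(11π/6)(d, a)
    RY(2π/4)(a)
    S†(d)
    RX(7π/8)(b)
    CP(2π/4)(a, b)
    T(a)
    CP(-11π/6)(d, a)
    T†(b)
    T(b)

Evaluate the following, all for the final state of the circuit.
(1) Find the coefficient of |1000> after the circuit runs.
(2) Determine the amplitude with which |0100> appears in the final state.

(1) |1000> carries amplitude sqrt(2)*exp(I*pi/4)*sin(pi/16)/2 in the final state.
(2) The amplitude on |0100> is -sqrt(2)*I*cos(pi/16)/2.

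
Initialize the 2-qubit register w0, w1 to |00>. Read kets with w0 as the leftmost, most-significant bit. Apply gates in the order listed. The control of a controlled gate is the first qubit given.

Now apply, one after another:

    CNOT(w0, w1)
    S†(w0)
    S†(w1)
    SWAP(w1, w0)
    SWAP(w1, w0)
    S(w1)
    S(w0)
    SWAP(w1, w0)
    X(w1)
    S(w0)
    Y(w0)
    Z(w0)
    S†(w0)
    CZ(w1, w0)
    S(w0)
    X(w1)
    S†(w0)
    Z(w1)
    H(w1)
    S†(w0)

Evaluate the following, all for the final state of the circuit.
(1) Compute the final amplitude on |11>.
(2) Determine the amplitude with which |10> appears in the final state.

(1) The amplitude on |11> is -sqrt(2)*I/2.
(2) |10> carries amplitude -sqrt(2)*I/2 in the final state.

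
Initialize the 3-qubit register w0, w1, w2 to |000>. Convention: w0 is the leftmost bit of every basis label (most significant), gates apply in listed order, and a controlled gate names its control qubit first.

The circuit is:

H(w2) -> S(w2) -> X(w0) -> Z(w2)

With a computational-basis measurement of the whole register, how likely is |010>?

Outcome |010> occurs with probability 0.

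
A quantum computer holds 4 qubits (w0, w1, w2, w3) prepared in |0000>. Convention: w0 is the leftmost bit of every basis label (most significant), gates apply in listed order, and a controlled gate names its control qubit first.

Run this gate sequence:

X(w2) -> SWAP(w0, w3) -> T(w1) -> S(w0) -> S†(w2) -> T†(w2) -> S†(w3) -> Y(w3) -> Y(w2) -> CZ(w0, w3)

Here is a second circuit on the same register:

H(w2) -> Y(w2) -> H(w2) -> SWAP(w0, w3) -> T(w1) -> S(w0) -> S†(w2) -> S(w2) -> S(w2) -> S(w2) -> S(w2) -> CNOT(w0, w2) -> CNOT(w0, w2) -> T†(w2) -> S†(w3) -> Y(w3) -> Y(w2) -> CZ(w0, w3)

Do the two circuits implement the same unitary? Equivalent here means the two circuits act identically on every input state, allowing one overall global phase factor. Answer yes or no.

No: there is an input state on which the two circuits produce genuinely different outputs (not merely differing by a phase).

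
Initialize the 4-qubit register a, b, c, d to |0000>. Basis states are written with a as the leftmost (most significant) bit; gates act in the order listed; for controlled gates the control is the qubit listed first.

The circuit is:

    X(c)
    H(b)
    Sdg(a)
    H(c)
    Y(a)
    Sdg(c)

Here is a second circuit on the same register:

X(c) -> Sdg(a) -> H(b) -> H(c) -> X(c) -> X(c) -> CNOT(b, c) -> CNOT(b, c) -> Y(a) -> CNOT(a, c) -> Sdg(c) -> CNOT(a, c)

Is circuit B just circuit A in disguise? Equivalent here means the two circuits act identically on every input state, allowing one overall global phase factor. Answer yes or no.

No: there is an input state on which the two circuits produce genuinely different outputs (not merely differing by a phase).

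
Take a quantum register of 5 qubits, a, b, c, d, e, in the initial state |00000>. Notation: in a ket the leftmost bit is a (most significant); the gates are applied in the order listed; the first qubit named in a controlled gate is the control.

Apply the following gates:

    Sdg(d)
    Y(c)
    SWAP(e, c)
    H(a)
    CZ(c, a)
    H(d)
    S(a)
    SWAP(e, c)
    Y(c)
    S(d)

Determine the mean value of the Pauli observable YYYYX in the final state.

The expectation value of YYYYX is 0.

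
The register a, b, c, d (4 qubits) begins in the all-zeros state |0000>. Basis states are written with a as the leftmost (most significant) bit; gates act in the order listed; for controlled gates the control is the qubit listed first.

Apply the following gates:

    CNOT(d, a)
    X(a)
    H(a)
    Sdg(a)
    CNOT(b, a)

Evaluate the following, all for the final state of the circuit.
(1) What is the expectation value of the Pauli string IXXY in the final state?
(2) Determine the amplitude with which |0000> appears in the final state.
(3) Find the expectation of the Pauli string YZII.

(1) The observable IXXY averages to 0.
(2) The final state's coefficient on |0000> equals sqrt(2)/2.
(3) The expectation value of YZII is 1.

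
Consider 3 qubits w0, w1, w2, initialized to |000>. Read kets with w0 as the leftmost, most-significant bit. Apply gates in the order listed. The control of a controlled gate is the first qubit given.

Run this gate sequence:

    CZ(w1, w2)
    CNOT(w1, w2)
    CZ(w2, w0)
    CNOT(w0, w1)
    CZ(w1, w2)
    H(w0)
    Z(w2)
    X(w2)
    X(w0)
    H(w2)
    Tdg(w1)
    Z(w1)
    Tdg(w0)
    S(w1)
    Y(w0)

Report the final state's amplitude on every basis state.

The resulting statevector has amplitude -exp(I*pi/4)/2 on |000>, exp(I*pi/4)/2 on |001>, 0 on |010>, 0 on |011>, I/2 on |100>, -I/2 on |101>, 0 on |110>, 0 on |111>.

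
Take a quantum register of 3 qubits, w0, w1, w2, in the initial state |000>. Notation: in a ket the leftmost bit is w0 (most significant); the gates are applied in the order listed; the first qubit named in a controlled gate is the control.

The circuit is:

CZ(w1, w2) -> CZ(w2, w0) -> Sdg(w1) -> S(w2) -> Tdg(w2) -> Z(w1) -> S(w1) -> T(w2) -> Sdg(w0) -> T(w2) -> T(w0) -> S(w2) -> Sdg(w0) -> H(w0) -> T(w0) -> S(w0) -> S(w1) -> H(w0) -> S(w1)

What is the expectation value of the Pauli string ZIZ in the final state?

In the final state, ZIZ has expectation -sqrt(2)/2.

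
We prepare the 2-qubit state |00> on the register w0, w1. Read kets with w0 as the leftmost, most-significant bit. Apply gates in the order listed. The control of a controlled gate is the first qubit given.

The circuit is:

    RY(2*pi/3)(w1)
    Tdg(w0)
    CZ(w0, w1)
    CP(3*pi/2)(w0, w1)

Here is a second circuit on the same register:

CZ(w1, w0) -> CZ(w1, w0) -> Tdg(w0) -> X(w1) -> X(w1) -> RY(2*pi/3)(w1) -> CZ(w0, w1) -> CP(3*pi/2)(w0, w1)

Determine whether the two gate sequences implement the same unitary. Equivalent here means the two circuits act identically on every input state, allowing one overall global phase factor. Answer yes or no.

Yes — the two circuits implement the same unitary up to a global phase.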